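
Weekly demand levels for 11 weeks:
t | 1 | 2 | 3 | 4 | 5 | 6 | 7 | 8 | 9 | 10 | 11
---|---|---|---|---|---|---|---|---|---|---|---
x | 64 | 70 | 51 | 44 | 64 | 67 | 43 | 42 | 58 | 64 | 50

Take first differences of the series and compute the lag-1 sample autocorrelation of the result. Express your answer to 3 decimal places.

First differences Δx: 6, -19, -7, 20, 3, -24, -1, 16, 6, -14
Mean of differences = -1.4000
Numerator Σ(Δx_t−Δx̄)(Δx_{t+1}−Δx̄) = -123.3600
Denominator Σ(Δx_t−Δx̄)² = 1900.4000
r_1(Δx) = -123.3600 / 1900.4000 = -0.065

-0.065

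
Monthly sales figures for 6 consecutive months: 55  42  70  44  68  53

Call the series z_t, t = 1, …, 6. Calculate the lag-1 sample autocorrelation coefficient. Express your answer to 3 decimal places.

Mean z̄ = (55 + 42 + 70 + 44 + 68 + 53)/6 = 55.3333
Numerator Σ_{t=1}^{5}(z_t−z̄)(z_{t+1}−z̄) = -530.4444
Denominator Σ(z_t−z̄)² = 687.3333
r_1 = -530.4444 / 687.3333 = -0.772

-0.772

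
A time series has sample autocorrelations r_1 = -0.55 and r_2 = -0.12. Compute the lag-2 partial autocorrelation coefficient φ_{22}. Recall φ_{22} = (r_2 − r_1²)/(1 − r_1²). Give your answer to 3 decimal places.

φ_{22} = (r_2 − r_1²) / (1 − r_1²)
r_1² = (-0.55)² = 0.3025
Numerator = -0.12 − 0.3025 = -0.4225; denominator = 1 − 0.3025 = 0.6975
φ_{22} = -0.4225 / 0.6975 = -0.606

-0.606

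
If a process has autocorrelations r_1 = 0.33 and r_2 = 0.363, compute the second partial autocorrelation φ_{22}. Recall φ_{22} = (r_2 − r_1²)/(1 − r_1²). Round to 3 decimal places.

φ_{22} = (r_2 − r_1²) / (1 − r_1²)
r_1² = (0.33)² = 0.1089
Numerator = 0.363 − 0.1089 = 0.2541; denominator = 1 − 0.1089 = 0.8911
φ_{22} = 0.2541 / 0.8911 = 0.285

0.285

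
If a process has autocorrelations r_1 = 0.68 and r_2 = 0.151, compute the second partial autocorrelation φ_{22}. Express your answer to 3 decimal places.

φ_{22} = (r_2 − r_1²) / (1 − r_1²)
r_1² = (0.68)² = 0.4624
Numerator = 0.151 − 0.4624 = -0.3114; denominator = 1 − 0.4624 = 0.5376
φ_{22} = -0.3114 / 0.5376 = -0.579

-0.579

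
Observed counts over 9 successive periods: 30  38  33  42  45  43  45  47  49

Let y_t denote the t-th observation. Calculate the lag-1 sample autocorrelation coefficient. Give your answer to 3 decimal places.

0.421

Mean ȳ = (30 + 38 + 33 + 42 + 45 + 43 + 45 + 47 + 49)/9 = 41.3333
Numerator Σ_{t=1}^{8}(y_t−ȳ)(y_{t+1}−ȳ) = 138.8889
Denominator Σ(y_t−ȳ)² = 330.0000
r_1 = 138.8889 / 330.0000 = 0.421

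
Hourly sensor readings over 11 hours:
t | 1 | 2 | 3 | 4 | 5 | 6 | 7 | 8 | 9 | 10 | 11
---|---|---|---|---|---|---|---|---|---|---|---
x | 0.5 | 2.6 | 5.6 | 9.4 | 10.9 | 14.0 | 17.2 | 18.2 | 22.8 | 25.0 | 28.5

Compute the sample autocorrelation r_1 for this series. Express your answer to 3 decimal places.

Mean x̄ = (0.5 + 2.6 + 5.6 + 9.4 + 10.9 + 14.0 + 17.2 + 18.2 + 22.8 + 25.0 + 28.5)/11 = 14.0636
Numerator Σ_{t=1}^{10}(x_t−x̄)(x_{t+1}−x̄) = 609.2750
Denominator Σ(x_t−x̄)² = 850.0655
r_1 = 609.2750 / 850.0655 = 0.717

0.717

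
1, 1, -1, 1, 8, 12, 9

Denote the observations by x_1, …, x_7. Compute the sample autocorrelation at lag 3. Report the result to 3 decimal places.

-0.368

Mean x̄ = (1 + 1 − 1 + 1 + 8 + 12 + 9)/7 = 4.4286
Deviations from mean: -3.4286, -3.4286, -5.4286, -3.4286, 3.5714, 7.5714, 4.5714
Numerator Σ_{t=1}^{4}(x_t−x̄)(x_{t+3}−x̄) = -57.2653
Denominator Σ(x_t−x̄)² = 155.7143
r_3 = -57.2653 / 155.7143 = -0.368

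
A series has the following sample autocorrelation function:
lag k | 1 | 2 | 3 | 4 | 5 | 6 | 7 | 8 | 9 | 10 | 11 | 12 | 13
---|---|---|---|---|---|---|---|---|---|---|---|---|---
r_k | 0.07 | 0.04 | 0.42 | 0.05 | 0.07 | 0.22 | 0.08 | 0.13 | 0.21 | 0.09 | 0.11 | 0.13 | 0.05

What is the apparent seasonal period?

3

The largest autocorrelation is r_3 = 0.42, with weaker echoes at lags 6 (0.22) and 9 (0.21); the remaining lags stay at or below 0.13.
The dominant spike at lag 3 indicates a seasonal period of 3.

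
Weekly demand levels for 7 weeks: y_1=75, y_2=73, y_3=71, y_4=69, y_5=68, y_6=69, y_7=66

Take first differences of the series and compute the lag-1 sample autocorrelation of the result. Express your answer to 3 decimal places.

-0.237

First differences Δy: -2, -2, -2, -1, 1, -3
Mean of differences = -1.5000
Numerator Σ(Δy_t−Δȳ)(Δy_{t+1}−Δȳ) = -2.2500
Denominator Σ(Δy_t−Δȳ)² = 9.5000
r_1(Δy) = -2.2500 / 9.5000 = -0.237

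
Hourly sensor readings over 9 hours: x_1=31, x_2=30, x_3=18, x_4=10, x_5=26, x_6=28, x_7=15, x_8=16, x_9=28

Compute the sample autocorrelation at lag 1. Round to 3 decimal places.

Mean x̄ = (31 + 30 + 18 + 10 + 26 + 28 + 15 + 16 + 28)/9 = 22.4444
Numerator Σ_{t=1}^{8}(x_t−x̄)(x_{t+1}−x̄) = 32.6914
Denominator Σ(x_t−x̄)² = 476.2222
r_1 = 32.6914 / 476.2222 = 0.069

0.069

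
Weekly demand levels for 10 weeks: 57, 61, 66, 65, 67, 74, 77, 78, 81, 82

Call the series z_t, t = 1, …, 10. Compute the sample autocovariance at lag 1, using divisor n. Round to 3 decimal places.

47.216

Mean z̄ = (57 + 61 + 66 + 65 + 67 + 74 + 77 + 78 + 81 + 82)/10 = 70.8000
Σ_{t=1}^{9}(z_t−z̄)(z_{t+1}−z̄) = 472.1600
γ_1 = 472.1600 / 10 = 47.216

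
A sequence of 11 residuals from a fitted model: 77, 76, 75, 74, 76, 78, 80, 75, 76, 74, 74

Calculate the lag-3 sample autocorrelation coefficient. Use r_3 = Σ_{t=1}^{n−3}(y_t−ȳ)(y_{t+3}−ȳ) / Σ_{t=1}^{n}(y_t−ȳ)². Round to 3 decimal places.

-0.509

Mean ȳ = (77 + 76 + 75 + 74 + 76 + 78 + 80 + 75 + 76 + 74 + 74)/11 = 75.9091
Numerator Σ_{t=1}^{8}(y_t−ȳ)(y_{t+3}−ȳ) = -17.7521
Denominator Σ(y_t−ȳ)² = 34.9091
r_3 = -17.7521 / 34.9091 = -0.509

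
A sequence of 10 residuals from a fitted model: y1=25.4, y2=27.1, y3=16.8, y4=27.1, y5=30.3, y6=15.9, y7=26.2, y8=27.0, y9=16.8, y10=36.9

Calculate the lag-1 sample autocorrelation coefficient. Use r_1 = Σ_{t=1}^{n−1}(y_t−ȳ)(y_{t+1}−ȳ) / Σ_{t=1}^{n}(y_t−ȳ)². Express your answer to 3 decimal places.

Mean ȳ = (25.4 + 27.1 + 16.8 + 27.1 + 30.3 + 15.9 + 26.2 + 27.0 + 16.8 + 36.9)/10 = 24.9500
Numerator Σ_{t=1}^{9}(y_t−ȳ)(y_{t+1}−ȳ) = -193.8425
Denominator Σ(y_t−ȳ)² = 401.3850
r_1 = -193.8425 / 401.3850 = -0.483

-0.483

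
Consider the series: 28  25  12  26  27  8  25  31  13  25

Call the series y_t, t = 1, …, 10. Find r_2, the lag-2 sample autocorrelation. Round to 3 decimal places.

-0.472

Mean ȳ = (28 + 25 + 12 + 26 + 27 + 8 + 25 + 31 + 13 + 25)/10 = 22.0000
Numerator Σ_{t=1}^{8}(y_t−ȳ)(y_{t+2}−ȳ) = -265.0000
Denominator Σ(y_t−ȳ)² = 562.0000
r_2 = -265.0000 / 562.0000 = -0.472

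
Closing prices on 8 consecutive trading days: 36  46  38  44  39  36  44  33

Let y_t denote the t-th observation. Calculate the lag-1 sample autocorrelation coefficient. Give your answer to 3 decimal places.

Mean ȳ = (36 + 46 + 38 + 44 + 39 + 36 + 44 + 33)/8 = 39.5000
Deviations from mean: -3.5000, 6.5000, -1.5000, 4.5000, -0.5000, -3.5000, 4.5000, -6.5000
Numerator Σ_{t=1}^{7}(y_t−ȳ)(y_{t+1}−ȳ) = -84.7500
Denominator Σ(y_t−ȳ)² = 152.0000
r_1 = -84.7500 / 152.0000 = -0.558

-0.558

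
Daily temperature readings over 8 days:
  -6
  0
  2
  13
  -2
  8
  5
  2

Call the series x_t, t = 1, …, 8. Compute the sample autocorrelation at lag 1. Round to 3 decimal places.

Mean x̄ = (-6 + 0 + 2 + 13 − 2 + 8 + 5 + 2)/8 = 2.7500
Deviations from mean: -8.7500, -2.7500, -0.7500, 10.2500, -4.7500, 5.2500, 2.2500, -0.7500
Σ(x_t−x̄)(x_{t+1}−x̄) = (24.0625) + (2.0625) + (-7.6875) + (-48.6875) + (-24.9375) + (11.8125) + (-1.6875) = -45.0625
Denominator Σ(x_t−x̄)² = 245.5000
r_1 = -45.0625 / 245.5000 = -0.184

-0.184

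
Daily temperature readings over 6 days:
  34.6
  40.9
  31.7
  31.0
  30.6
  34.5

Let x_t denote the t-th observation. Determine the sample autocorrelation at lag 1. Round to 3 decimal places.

0.047

Mean x̄ = (34.6 + 40.9 + 31.7 + 31.0 + 30.6 + 34.5)/6 = 33.8833
Numerator Σ_{t=1}^{5}(x_t−x̄)(x_{t+1}−x̄) = 3.4464
Denominator Σ(x_t−x̄)² = 73.9883
r_1 = 3.4464 / 73.9883 = 0.047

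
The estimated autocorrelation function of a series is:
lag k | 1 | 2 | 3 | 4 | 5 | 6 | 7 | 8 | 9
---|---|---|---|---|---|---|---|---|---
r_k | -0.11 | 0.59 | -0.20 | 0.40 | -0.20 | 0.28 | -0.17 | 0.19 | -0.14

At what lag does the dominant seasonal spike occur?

The largest autocorrelation is r_2 = 0.59, with weaker echoes at lags 4 (0.40), 6 (0.28) and 8 (0.19); the remaining lags stay at or below -0.11.
The dominant spike at lag 2 indicates a seasonal period of 2.

2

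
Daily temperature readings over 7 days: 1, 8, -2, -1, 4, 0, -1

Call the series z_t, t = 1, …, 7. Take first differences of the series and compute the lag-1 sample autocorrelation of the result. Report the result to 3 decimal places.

-0.490

First differences Δz: 7, -10, 1, 5, -4, -1
Mean of differences = -0.3333
Numerator Σ(Δz_t−Δz̄)(Δz_{t+1}−Δz̄) = -93.7778
Denominator Σ(Δz_t−Δz̄)² = 191.3333
r_1(Δz) = -93.7778 / 191.3333 = -0.490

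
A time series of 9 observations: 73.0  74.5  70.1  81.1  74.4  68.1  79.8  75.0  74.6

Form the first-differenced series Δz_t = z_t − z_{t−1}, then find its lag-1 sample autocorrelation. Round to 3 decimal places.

-0.555

First differences Δz: 1.5, -4.4, 11.0, -6.7, -6.3, 11.7, -4.8, -0.4
Mean of differences = 0.2000
Numerator Σ(Δz_t−Δz̄)(Δz_{t+1}−Δz̄) = -214.5800
Denominator Σ(Δz_t−Δz̄)² = 386.9600
r_1(Δz) = -214.5800 / 386.9600 = -0.555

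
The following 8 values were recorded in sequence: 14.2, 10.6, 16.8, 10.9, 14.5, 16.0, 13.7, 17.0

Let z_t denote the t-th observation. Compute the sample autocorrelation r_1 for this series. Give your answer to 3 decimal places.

Mean z̄ = (14.2 + 10.6 + 16.8 + 10.9 + 14.5 + 16.0 + 13.7 + 17.0)/8 = 14.2125
Deviations from mean: -0.0125, -3.6125, 2.5875, -3.3125, 0.2875, 1.7875, -0.5125, 2.7875
Numerator Σ_{t=1}^{7}(z_t−z̄)(z_{t+1}−z̄) = -20.6564
Denominator Σ(z_t−z̄)² = 42.0288
r_1 = -20.6564 / 42.0288 = -0.491

-0.491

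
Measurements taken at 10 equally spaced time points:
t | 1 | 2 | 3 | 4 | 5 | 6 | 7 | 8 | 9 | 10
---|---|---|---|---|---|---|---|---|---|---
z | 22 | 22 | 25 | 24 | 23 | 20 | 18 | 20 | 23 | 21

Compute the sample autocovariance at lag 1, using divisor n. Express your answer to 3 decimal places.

Mean z̄ = (22 + 22 + 25 + 24 + 23 + 20 + 18 + 20 + 23 + 21)/10 = 21.8000
Σ_{t=1}^{9}(z_t−z̄)(z_{t+1}−z̄) = 18.7600
γ_1 = 18.7600 / 10 = 1.876

1.876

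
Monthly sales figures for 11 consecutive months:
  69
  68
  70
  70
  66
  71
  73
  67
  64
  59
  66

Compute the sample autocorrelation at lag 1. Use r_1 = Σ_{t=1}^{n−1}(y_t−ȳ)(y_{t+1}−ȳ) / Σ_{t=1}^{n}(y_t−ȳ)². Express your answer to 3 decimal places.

0.409

Mean ȳ = (69 + 68 + 70 + 70 + 66 + 71 + 73 + 67 + 64 + 59 + 66)/11 = 67.5455
Numerator Σ_{t=1}^{10}(y_t−ȳ)(y_{t+1}−ȳ) = 59.9752
Denominator Σ(y_t−ȳ)² = 146.7273
r_1 = 59.9752 / 146.7273 = 0.409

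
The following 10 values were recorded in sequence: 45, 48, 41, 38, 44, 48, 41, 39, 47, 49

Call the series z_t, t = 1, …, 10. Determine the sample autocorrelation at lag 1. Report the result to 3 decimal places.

Mean z̄ = (45 + 48 + 41 + 38 + 44 + 48 + 41 + 39 + 47 + 49)/10 = 44.0000
Numerator Σ_{t=1}^{9}(z_t−z̄)(z_{t+1}−z̄) = 13.0000
Denominator Σ(z_t−z̄)² = 146.0000
r_1 = 13.0000 / 146.0000 = 0.089

0.089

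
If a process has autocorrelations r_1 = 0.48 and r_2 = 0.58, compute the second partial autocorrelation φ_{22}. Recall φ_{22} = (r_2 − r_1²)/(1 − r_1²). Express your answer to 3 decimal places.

φ_{22} = (r_2 − r_1²) / (1 − r_1²)
r_1² = (0.48)² = 0.2304
Numerator = 0.58 − 0.2304 = 0.3496; denominator = 1 − 0.2304 = 0.7696
φ_{22} = 0.3496 / 0.7696 = 0.454

0.454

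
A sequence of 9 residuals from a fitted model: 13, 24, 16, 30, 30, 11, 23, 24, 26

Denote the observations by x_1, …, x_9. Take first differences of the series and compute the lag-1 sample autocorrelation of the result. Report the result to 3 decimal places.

First differences Δx: 11, -8, 14, 0, -19, 12, 1, 2
Mean of differences = 1.6250
Numerator Σ(Δx_t−Δx̄)(Δx_{t+1}−Δx̄) = -416.6406
Denominator Σ(Δx_t−Δx̄)² = 869.8750
r_1(Δx) = -416.6406 / 869.8750 = -0.479

-0.479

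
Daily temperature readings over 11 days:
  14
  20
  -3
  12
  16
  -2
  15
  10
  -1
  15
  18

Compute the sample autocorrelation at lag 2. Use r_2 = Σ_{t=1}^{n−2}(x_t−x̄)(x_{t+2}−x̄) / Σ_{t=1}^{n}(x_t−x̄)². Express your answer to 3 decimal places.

Mean x̄ = (14 + 20 − 3 + 12 + 16 − 2 + 15 + 10 − 1 + 15 + 18)/11 = 10.3636
Numerator Σ_{t=1}^{9}(x_t−x̄)(x_{t+2}−x̄) = -238.9008
Denominator Σ(x_t−x̄)² = 702.5455
r_2 = -238.9008 / 702.5455 = -0.340

-0.340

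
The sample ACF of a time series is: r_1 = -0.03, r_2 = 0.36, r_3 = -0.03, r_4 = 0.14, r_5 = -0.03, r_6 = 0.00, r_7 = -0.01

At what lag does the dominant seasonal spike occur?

The largest autocorrelation is r_2 = 0.36; the remaining lags stay at or below 0.14.
The dominant spike at lag 2 indicates a seasonal period of 2.

2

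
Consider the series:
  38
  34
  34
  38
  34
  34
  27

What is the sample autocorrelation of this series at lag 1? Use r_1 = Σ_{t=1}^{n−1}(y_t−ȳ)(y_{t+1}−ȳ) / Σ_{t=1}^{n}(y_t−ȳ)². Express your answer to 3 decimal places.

Mean ȳ = (38 + 34 + 34 + 38 + 34 + 34 + 27)/7 = 34.1429
Σ(y_t−ȳ)(y_{t+1}−ȳ) = (-0.5510) + (0.0204) + (-0.5510) + (-0.5510) + (0.0204) + (1.0204) = -0.5918
Denominator Σ(y_t−ȳ)² = 80.8571
r_1 = -0.5918 / 80.8571 = -0.007

-0.007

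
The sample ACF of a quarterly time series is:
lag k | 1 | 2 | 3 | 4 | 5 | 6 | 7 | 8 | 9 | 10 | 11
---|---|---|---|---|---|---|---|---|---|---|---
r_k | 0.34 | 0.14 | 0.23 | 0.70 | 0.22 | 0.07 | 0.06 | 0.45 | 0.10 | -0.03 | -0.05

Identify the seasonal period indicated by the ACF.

4

The largest autocorrelation is r_4 = 0.70, with a weaker echo at lag 8 (0.45); the remaining lags stay at or below 0.34. The elevated value at lag 1 (0.34), dropping to 0.14 at lag 2, reflects decaying short-term dependence rather than seasonality.
The dominant spike at lag 4 indicates a seasonal period of 4.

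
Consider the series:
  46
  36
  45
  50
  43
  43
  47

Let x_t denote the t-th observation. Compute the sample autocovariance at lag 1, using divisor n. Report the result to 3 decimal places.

-3.603

Mean x̄ = (46 + 36 + 45 + 50 + 43 + 43 + 47)/7 = 44.2857
Σ_{t=1}^{6}(x_t−x̄)(x_{t+1}−x̄) = -25.2245
γ_1 = -25.2245 / 7 = -3.603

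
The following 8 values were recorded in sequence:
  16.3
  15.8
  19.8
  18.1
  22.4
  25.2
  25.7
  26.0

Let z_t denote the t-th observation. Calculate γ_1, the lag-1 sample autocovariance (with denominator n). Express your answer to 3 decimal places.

9.879

Mean z̄ = (16.3 + 15.8 + 19.8 + 18.1 + 22.4 + 25.2 + 25.7 + 26.0)/8 = 21.1625
Deviations: -4.8625, -5.3625, -1.3625, -3.0625, 1.2375, 4.0375, 4.5375, 4.8375
Σ_{t=1}^{7}(z_t−z̄)(z_{t+1}−z̄) = 79.0311
γ_1 = 79.0311 / 8 = 9.879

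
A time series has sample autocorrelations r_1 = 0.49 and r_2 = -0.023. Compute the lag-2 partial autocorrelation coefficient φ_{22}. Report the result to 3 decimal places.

-0.346

φ_{22} = (r_2 − r_1²) / (1 − r_1²)
r_1² = (0.49)² = 0.2401
Numerator = -0.023 − 0.2401 = -0.2631; denominator = 1 − 0.2401 = 0.7599
φ_{22} = -0.2631 / 0.7599 = -0.346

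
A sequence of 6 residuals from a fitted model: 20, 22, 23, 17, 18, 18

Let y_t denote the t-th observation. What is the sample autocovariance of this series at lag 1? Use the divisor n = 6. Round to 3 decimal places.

Mean ȳ = (20 + 22 + 23 + 17 + 18 + 18)/6 = 19.6667
Σ_{t=1}^{5}(y_t−ȳ)(y_{t+1}−ȳ) = 6.8889
γ_1 = 6.8889 / 6 = 1.148

1.148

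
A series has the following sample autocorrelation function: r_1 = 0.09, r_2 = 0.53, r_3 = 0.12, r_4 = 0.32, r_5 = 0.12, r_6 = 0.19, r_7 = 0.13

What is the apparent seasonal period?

The largest autocorrelation is r_2 = 0.53, with weaker echoes at lags 4 (0.32) and 6 (0.19); the remaining lags stay at or below 0.13.
The dominant spike at lag 2 indicates a seasonal period of 2.

2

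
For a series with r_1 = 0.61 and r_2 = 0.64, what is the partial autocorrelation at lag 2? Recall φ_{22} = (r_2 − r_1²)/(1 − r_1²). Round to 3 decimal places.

φ_{22} = (r_2 − r_1²) / (1 − r_1²)
r_1² = (0.61)² = 0.3721
Numerator = 0.64 − 0.3721 = 0.2679; denominator = 1 − 0.3721 = 0.6279
φ_{22} = 0.2679 / 0.6279 = 0.427

0.427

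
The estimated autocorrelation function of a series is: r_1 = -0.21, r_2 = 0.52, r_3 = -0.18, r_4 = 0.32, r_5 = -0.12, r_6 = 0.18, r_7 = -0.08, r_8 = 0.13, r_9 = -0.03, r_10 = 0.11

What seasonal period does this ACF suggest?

2

The largest autocorrelation is r_2 = 0.52, with weaker echoes at lags 4 (0.32) and 6 (0.18); the remaining lags stay at or below 0.13.
The dominant spike at lag 2 indicates a seasonal period of 2.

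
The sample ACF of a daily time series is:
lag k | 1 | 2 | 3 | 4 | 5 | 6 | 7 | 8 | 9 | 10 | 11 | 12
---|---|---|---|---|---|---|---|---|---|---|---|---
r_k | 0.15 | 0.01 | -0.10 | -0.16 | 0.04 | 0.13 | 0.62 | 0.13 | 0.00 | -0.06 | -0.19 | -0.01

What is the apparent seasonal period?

7

The largest autocorrelation is r_7 = 0.62; the remaining lags stay at or below 0.15.
The dominant spike at lag 7 indicates a seasonal period of 7.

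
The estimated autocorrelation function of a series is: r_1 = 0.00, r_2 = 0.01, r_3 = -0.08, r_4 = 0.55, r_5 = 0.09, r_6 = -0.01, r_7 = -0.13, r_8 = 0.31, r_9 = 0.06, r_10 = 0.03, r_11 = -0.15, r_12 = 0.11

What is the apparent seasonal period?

The largest autocorrelation is r_4 = 0.55, with a weaker echo at lag 8 (0.31); the remaining lags stay at or below 0.11.
The dominant spike at lag 4 indicates a seasonal period of 4.

4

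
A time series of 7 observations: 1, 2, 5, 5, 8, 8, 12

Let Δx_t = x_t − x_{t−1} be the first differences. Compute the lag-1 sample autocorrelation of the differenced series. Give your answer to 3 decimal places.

First differences Δx: 1, 3, 0, 3, 0, 4
Mean of differences = 1.8333
Numerator Σ(Δx_t−Δx̄)(Δx_{t+1}−Δx̄) = -11.3611
Denominator Σ(Δx_t−Δx̄)² = 14.8333
r_1(Δx) = -11.3611 / 14.8333 = -0.766

-0.766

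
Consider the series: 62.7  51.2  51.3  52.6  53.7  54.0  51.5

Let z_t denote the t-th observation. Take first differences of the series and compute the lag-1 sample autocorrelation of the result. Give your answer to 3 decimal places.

First differences Δz: -11.5, 0.1, 1.3, 1.1, 0.3, -2.5
Mean of differences = -1.8667
Numerator Σ(Δz_t−Δz̄)(Δz_{t+1}−Δz̄) = 1.7322
Denominator Σ(Δz_t−Δz̄)² = 120.5933
r_1(Δz) = 1.7322 / 120.5933 = 0.014

0.014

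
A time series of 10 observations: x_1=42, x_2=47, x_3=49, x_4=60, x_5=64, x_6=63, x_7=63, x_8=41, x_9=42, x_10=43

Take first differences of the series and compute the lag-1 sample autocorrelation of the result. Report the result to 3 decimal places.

First differences Δx: 5, 2, 11, 4, -1, 0, -22, 1, 1
Mean of differences = 0.1111
Numerator Σ(Δx_t−Δx̄)(Δx_{t+1}−Δx̄) = 51.5432
Denominator Σ(Δx_t−Δx̄)² = 652.8889
r_1(Δx) = 51.5432 / 652.8889 = 0.079

0.079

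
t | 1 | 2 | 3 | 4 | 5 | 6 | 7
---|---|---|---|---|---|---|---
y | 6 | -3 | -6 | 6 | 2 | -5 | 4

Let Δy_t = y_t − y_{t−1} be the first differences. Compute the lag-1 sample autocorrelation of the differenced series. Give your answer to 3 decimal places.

First differences Δy: -9, -3, 12, -4, -7, 9
Mean of differences = -0.3333
Numerator Σ(Δy_t−Δȳ)(Δy_{t+1}−Δȳ) = -92.7778
Denominator Σ(Δy_t−Δȳ)² = 379.3333
r_1(Δy) = -92.7778 / 379.3333 = -0.245

-0.245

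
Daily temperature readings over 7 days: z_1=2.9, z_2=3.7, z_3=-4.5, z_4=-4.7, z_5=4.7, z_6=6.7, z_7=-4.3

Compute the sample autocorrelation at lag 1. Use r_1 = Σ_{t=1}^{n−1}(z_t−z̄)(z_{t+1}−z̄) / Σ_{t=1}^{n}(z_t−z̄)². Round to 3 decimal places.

Mean z̄ = (2.9 + 3.7 − 4.5 − 4.7 + 4.7 + 6.7 − 4.3)/7 = 0.6429
Deviations from mean: 2.2571, 3.0571, -5.1429, -5.3429, 4.0571, 6.0571, -4.9429
Numerator Σ_{t=1}^{6}(z_t−z̄)(z_{t+1}−z̄) = -8.3861
Denominator Σ(z_t−z̄)² = 147.0171
r_1 = -8.3861 / 147.0171 = -0.057

-0.057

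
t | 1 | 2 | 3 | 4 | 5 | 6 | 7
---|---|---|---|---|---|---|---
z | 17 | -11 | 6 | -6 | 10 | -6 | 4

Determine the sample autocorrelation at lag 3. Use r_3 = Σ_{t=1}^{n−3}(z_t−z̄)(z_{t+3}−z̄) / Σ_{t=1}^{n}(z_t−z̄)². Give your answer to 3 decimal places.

-0.449

Mean z̄ = (17 − 11 + 6 − 6 + 10 − 6 + 4)/7 = 2.0000
Deviations from mean: 15.0000, -13.0000, 4.0000, -8.0000, 8.0000, -8.0000, 2.0000
Numerator Σ_{t=1}^{4}(z_t−z̄)(z_{t+3}−z̄) = -272.0000
Denominator Σ(z_t−z̄)² = 606.0000
r_3 = -272.0000 / 606.0000 = -0.449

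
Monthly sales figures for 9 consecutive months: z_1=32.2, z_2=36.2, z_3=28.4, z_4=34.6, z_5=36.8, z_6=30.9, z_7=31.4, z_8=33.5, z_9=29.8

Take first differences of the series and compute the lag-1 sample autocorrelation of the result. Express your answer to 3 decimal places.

-0.518

First differences Δz: 4.0, -7.8, 6.2, 2.2, -5.9, 0.5, 2.1, -3.7
Mean of differences = -0.3000
Numerator Σ(Δz_t−Δz̄)(Δz_{t+1}−Δz̄) = -89.4700
Denominator Σ(Δz_t−Δz̄)² = 172.5600
r_1(Δz) = -89.4700 / 172.5600 = -0.518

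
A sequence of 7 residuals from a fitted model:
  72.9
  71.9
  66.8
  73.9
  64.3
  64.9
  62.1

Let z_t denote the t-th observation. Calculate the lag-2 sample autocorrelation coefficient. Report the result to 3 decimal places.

Mean z̄ = (72.9 + 71.9 + 66.8 + 73.9 + 64.3 + 64.9 + 62.1)/7 = 68.1143
Σ(z_t−z̄)(z_{t+2}−z̄) = (-6.2898) + (21.9031) + (5.0131) + (-18.5969) + (22.9402) = 24.9696
Denominator Σ(z_t−z̄)² = 133.4886
r_2 = 24.9696 / 133.4886 = 0.187

0.187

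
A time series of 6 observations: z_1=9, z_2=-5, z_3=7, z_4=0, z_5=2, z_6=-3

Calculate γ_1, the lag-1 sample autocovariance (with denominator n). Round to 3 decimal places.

-15.907

Mean z̄ = (9 − 5 + 7 + 0 + 2 − 3)/6 = 1.6667
Deviations: 7.3333, -6.6667, 5.3333, -1.6667, 0.3333, -4.6667
Σ_{t=1}^{5}(z_t−z̄)(z_{t+1}−z̄) = -95.4444
γ_1 = -95.4444 / 6 = -15.907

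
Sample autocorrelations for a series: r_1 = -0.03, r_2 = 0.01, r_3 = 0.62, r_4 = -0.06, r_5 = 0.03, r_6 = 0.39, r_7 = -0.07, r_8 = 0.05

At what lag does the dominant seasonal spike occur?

3

The largest autocorrelation is r_3 = 0.62, with a weaker echo at lag 6 (0.39); the remaining lags stay at or below 0.05.
The dominant spike at lag 3 indicates a seasonal period of 3.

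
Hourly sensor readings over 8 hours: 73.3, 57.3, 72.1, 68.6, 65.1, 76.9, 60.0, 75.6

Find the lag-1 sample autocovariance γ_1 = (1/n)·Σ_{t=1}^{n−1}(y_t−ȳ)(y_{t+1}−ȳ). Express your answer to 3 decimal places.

-31.643

Mean ȳ = (73.3 + 57.3 + 72.1 + 68.6 + 65.1 + 76.9 + 60.0 + 75.6)/8 = 68.6125
Deviations: 4.6875, -11.3125, 3.4875, -0.0125, -3.5125, 8.2875, -8.6125, 6.9875
Σ_{t=1}^{7}(y_t−ȳ)(y_{t+1}−ȳ) = -253.1452
γ_1 = -253.1452 / 8 = -31.643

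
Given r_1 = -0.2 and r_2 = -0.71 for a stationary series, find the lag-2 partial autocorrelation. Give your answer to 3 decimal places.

φ_{22} = (r_2 − r_1²) / (1 − r_1²)
r_1² = (-0.2)² = 0.04
Numerator = -0.71 − 0.0400 = -0.7500; denominator = 1 − 0.0400 = 0.9600
φ_{22} = -0.7500 / 0.9600 = -0.781

-0.781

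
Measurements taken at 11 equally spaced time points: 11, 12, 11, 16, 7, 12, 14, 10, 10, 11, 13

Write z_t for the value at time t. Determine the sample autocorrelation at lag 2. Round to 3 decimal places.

Mean z̄ = (11 + 12 + 11 + 16 + 7 + 12 + 14 + 10 + 10 + 11 + 13)/11 = 11.5455
Numerator Σ_{t=1}^{9}(z_t−z̄)(z_{t+2}−z̄) = -10.2314
Denominator Σ(z_t−z̄)² = 54.7273
r_2 = -10.2314 / 54.7273 = -0.187

-0.187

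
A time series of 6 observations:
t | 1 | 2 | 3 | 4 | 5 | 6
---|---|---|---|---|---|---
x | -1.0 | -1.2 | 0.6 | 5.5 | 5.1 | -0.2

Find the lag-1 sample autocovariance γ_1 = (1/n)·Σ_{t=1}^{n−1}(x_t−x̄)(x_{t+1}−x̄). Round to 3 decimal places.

2.332

Mean x̄ = (-1.0 − 1.2 + 0.6 + 5.5 + 5.1 − 0.2)/6 = 1.4667
Deviations: -2.4667, -2.6667, -0.8667, 4.0333, 3.6333, -1.6667
Σ_{t=1}^{5}(x_t−x̄)(x_{t+1}−x̄) = 13.9922
γ_1 = 13.9922 / 6 = 2.332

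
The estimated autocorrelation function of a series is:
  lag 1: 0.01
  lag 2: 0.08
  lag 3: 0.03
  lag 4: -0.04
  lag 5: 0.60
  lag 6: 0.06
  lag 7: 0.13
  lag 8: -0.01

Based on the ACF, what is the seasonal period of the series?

5

The largest autocorrelation is r_5 = 0.60; the remaining lags stay at or below 0.13.
The dominant spike at lag 5 indicates a seasonal period of 5.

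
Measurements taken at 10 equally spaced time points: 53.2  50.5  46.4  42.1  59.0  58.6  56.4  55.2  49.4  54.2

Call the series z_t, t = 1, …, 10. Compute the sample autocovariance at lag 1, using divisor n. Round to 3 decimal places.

Mean z̄ = (53.2 + 50.5 + 46.4 + 42.1 + 59.0 + 58.6 + 56.4 + 55.2 + 49.4 + 54.2)/10 = 52.5000
Σ_{t=1}^{9}(z_t−z̄)(z_{t+1}−z̄) = 66.9700
γ_1 = 66.9700 / 10 = 6.697

6.697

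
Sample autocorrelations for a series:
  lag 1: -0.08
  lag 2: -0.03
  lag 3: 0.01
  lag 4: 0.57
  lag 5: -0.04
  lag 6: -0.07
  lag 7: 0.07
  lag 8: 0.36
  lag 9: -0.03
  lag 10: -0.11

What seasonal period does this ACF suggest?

The largest autocorrelation is r_4 = 0.57, with a weaker echo at lag 8 (0.36); the remaining lags stay at or below 0.07.
The dominant spike at lag 4 indicates a seasonal period of 4.

4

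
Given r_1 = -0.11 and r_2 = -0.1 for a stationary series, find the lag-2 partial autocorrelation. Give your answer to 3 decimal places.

φ_{22} = (r_2 − r_1²) / (1 − r_1²)
r_1² = (-0.11)² = 0.0121
Numerator = -0.1 − 0.0121 = -0.1121; denominator = 1 − 0.0121 = 0.9879
φ_{22} = -0.1121 / 0.9879 = -0.113

-0.113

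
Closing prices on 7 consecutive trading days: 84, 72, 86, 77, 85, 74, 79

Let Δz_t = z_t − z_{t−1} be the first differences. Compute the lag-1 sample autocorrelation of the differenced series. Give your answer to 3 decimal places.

-0.810

First differences Δz: -12, 14, -9, 8, -11, 5
Mean of differences = -0.8333
Numerator Σ(Δz_t−Δz̄)(Δz_{t+1}−Δz̄) = -508.0278
Denominator Σ(Δz_t−Δz̄)² = 626.8333
r_1(Δz) = -508.0278 / 626.8333 = -0.810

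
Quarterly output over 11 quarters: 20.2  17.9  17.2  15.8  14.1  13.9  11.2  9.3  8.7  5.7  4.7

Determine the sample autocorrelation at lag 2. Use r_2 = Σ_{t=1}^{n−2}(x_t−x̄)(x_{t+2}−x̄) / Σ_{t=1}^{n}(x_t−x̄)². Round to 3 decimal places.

Mean x̄ = (20.2 + 17.9 + 17.2 + 15.8 + 14.1 + 13.9 + 11.2 + 9.3 + 8.7 + 5.7 + 4.7)/11 = 12.6091
Numerator Σ_{t=1}^{9}(x_t−x̄)(x_{t+2}−x̄) = 115.6117
Denominator Σ(x_t−x̄)² = 259.2691
r_2 = 115.6117 / 259.2691 = 0.446

0.446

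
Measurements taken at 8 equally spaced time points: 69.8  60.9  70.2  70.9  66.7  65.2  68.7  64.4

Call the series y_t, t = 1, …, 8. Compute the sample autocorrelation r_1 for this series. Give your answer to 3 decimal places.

Mean ȳ = (69.8 + 60.9 + 70.2 + 70.9 + 66.7 + 65.2 + 68.7 + 64.4)/8 = 67.1000
Σ(y_t−ȳ)(y_{t+1}−ȳ) = (-16.7400) + (-19.2200) + (11.7800) + (-1.5200) + (0.7600) + (-3.0400) + (-4.3200) = -32.3000
Denominator Σ(y_t−ȳ)² = 83.4000
r_1 = -32.3000 / 83.4000 = -0.387

-0.387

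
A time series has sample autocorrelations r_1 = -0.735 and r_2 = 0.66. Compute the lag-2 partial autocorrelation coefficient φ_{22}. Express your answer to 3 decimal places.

0.261

φ_{22} = (r_2 − r_1²) / (1 − r_1²)
r_1² = (-0.735)² = 0.540225
Numerator = 0.66 − 0.5402 = 0.1198; denominator = 1 − 0.5402 = 0.4598
φ_{22} = 0.1198 / 0.4598 = 0.261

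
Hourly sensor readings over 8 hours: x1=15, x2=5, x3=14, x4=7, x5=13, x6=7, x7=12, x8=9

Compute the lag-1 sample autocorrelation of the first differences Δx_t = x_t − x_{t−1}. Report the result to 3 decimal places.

First differences Δx: -10, 9, -7, 6, -6, 5, -3
Mean of differences = -0.8571
Numerator Σ(Δx_t−Δx̄)(Δx_{t+1}−Δx̄) = -270.7347
Denominator Σ(Δx_t−Δx̄)² = 330.8571
r_1(Δx) = -270.7347 / 330.8571 = -0.818

-0.818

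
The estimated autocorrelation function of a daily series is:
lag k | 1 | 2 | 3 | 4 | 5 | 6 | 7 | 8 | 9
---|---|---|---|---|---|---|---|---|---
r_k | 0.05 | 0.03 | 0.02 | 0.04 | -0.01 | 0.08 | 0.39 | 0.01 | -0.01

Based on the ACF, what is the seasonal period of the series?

The largest autocorrelation is r_7 = 0.39; the remaining lags stay at or below 0.08.
The dominant spike at lag 7 indicates a seasonal period of 7.

7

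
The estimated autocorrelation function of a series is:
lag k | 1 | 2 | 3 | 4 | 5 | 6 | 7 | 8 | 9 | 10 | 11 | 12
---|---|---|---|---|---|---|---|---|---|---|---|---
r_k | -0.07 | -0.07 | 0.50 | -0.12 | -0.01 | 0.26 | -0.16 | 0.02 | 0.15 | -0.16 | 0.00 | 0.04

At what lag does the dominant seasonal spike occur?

The largest autocorrelation is r_3 = 0.50, with weaker echoes at lags 6 (0.26) and 9 (0.15); the remaining lags stay at or below 0.04.
The dominant spike at lag 3 indicates a seasonal period of 3.

3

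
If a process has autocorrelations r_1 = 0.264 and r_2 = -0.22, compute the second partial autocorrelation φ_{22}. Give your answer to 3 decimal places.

φ_{22} = (r_2 − r_1²) / (1 − r_1²)
r_1² = (0.264)² = 0.069696
Numerator = -0.22 − 0.0697 = -0.2897; denominator = 1 − 0.0697 = 0.9303
φ_{22} = -0.2897 / 0.9303 = -0.311

-0.311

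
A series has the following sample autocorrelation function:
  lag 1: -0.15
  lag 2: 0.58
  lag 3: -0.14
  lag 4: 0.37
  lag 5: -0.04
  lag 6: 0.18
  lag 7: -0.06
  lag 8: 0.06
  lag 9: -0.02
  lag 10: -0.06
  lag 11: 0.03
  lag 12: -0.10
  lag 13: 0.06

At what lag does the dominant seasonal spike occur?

2

The largest autocorrelation is r_2 = 0.58, with weaker echoes at lags 4 (0.37) and 6 (0.18); the remaining lags stay at or below 0.06.
The dominant spike at lag 2 indicates a seasonal period of 2.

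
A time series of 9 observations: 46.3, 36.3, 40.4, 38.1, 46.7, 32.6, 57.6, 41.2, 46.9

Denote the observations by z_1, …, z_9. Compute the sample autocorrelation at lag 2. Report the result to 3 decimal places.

Mean z̄ = (46.3 + 36.3 + 40.4 + 38.1 + 46.7 + 32.6 + 57.6 + 41.2 + 46.9)/9 = 42.9000
Numerator Σ_{t=1}^{7}(z_t−z̄)(z_{t+2}−z̄) = 195.2900
Denominator Σ(z_t−z̄)² = 439.9200
r_2 = 195.2900 / 439.9200 = 0.444

0.444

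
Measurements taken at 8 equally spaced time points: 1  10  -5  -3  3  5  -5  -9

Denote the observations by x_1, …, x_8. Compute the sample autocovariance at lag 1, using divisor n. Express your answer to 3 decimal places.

Mean x̄ = (1 + 10 − 5 − 3 + 3 + 5 − 5 − 9)/8 = -0.3750
Deviations: 1.3750, 10.3750, -4.6250, -2.6250, 3.3750, 5.3750, -4.6250, -8.6250
Σ_{t=1}^{7}(x_t−x̄)(x_{t+1}−x̄) = 2.7344
γ_1 = 2.7344 / 8 = 0.342

0.342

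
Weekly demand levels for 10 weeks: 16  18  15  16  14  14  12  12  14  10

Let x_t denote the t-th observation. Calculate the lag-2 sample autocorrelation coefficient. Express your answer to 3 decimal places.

Mean x̄ = (16 + 18 + 15 + 16 + 14 + 14 + 12 + 12 + 14 + 10)/10 = 14.1000
Numerator Σ_{t=1}^{8}(x_t−x̄)(x_{t+2}−x̄) = 18.0800
Denominator Σ(x_t−x̄)² = 48.9000
r_2 = 18.0800 / 48.9000 = 0.370

0.370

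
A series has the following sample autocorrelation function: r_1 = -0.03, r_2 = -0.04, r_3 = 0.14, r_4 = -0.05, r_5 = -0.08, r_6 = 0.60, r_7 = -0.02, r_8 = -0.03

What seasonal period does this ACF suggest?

6

The largest autocorrelation is r_6 = 0.60; the remaining lags stay at or below 0.14.
The dominant spike at lag 6 indicates a seasonal period of 6.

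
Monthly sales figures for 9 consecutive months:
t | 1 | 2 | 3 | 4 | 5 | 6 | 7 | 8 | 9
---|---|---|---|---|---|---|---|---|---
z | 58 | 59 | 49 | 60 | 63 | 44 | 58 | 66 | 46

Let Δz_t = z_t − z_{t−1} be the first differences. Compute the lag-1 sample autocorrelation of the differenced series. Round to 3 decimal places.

First differences Δz: 1, -10, 11, 3, -19, 14, 8, -20
Mean of differences = -1.5000
Numerator Σ(Δz_t−Δz̄)(Δz_{t+1}−Δz̄) = -449.7500
Denominator Σ(Δz_t−Δz̄)² = 1234.0000
r_1(Δz) = -449.7500 / 1234.0000 = -0.364

-0.364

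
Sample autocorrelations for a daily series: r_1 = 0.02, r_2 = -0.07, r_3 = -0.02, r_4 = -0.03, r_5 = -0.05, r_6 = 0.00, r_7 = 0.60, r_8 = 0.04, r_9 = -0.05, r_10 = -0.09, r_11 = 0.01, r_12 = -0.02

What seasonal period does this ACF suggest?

The largest autocorrelation is r_7 = 0.60; the remaining lags stay at or below 0.04.
The dominant spike at lag 7 indicates a seasonal period of 7.

7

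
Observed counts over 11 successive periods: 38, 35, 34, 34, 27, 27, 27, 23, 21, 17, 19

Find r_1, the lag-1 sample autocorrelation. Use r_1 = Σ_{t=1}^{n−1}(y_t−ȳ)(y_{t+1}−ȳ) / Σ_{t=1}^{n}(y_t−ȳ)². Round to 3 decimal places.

0.716

Mean ȳ = (38 + 35 + 34 + 34 + 27 + 27 + 27 + 23 + 21 + 17 + 19)/11 = 27.4545
Numerator Σ_{t=1}^{10}(y_t−ȳ)(y_{t+1}−ȳ) = 355.8843
Denominator Σ(y_t−ȳ)² = 496.7273
r_1 = 355.8843 / 496.7273 = 0.716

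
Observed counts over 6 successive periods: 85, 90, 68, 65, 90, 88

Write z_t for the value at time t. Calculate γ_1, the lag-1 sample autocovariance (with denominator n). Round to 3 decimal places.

7.667

Mean z̄ = (85 + 90 + 68 + 65 + 90 + 88)/6 = 81.0000
Σ_{t=1}^{5}(z_t−z̄)(z_{t+1}−z̄) = 46.0000
γ_1 = 46.0000 / 6 = 7.667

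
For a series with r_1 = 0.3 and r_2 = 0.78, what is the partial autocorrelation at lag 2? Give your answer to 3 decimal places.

φ_{22} = (r_2 − r_1²) / (1 − r_1²)
r_1² = (0.3)² = 0.09
Numerator = 0.78 − 0.0900 = 0.6900; denominator = 1 − 0.0900 = 0.9100
φ_{22} = 0.6900 / 0.9100 = 0.758

0.758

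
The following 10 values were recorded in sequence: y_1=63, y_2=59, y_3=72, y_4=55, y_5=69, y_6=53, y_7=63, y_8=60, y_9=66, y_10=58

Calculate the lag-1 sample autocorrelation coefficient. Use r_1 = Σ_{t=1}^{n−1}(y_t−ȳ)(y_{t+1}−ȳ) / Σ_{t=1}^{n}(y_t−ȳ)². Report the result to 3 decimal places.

-0.767

Mean ȳ = (63 + 59 + 72 + 55 + 69 + 53 + 63 + 60 + 66 + 58)/10 = 61.8000
Numerator Σ_{t=1}^{9}(y_t−ȳ)(y_{t+1}−ȳ) = -249.8400
Denominator Σ(y_t−ȳ)² = 325.6000
r_1 = -249.8400 / 325.6000 = -0.767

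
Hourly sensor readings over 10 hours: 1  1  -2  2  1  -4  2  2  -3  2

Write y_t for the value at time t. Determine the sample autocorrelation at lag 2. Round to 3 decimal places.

Mean ȳ = (1 + 1 − 2 + 2 + 1 − 4 + 2 + 2 − 3 + 2)/10 = 0.2000
Numerator Σ_{t=1}^{8}(y_t−ȳ)(y_{t+2}−ȳ) = -18.2800
Denominator Σ(y_t−ȳ)² = 47.6000
r_2 = -18.2800 / 47.6000 = -0.384

-0.384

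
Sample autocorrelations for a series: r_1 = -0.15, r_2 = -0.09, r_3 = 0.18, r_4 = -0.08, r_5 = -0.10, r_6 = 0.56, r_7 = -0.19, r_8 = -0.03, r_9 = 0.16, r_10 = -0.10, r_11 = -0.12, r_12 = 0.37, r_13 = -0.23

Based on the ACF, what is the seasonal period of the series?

The largest autocorrelation is r_6 = 0.56, with a weaker echo at lag 12 (0.37); the remaining lags stay at or below 0.18.
The dominant spike at lag 6 indicates a seasonal period of 6.

6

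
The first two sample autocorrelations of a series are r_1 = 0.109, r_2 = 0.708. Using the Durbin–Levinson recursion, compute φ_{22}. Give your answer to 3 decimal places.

0.704

φ_{22} = (r_2 − r_1²) / (1 − r_1²)
r_1² = (0.109)² = 0.011881
Numerator = 0.708 − 0.0119 = 0.6961; denominator = 1 − 0.0119 = 0.9881
φ_{22} = 0.6961 / 0.9881 = 0.704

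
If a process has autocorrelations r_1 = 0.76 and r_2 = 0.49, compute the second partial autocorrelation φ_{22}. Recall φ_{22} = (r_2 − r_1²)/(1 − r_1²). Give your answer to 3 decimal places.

φ_{22} = (r_2 − r_1²) / (1 − r_1²)
r_1² = (0.76)² = 0.5776
Numerator = 0.49 − 0.5776 = -0.0876; denominator = 1 − 0.5776 = 0.4224
φ_{22} = -0.0876 / 0.4224 = -0.207

-0.207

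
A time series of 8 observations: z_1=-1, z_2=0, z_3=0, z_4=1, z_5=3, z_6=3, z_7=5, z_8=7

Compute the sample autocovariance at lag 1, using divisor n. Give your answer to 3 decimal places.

Mean z̄ = (-1 + 0 + 0 + 1 + 3 + 3 + 5 + 7)/8 = 2.2500
Deviations: -3.2500, -2.2500, -2.2500, -1.2500, 0.7500, 0.7500, 2.7500, 4.7500
Σ_{t=1}^{7}(z_t−z̄)(z_{t+1}−z̄) = 29.9375
γ_1 = 29.9375 / 8 = 3.742

3.742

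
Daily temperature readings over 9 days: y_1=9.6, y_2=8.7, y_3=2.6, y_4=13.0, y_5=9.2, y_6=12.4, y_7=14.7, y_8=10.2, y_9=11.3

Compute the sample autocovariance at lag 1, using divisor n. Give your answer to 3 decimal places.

Mean ȳ = (9.6 + 8.7 + 2.6 + 13.0 + 9.2 + 12.4 + 14.7 + 10.2 + 11.3)/9 = 10.1889
Σ_{t=1}^{8}(y_t−ȳ)(y_{t+1}−ȳ) = -4.0868
γ_1 = -4.0868 / 9 = -0.454

-0.454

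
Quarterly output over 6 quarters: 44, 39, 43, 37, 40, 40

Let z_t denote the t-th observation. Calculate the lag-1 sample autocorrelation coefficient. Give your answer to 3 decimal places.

Mean z̄ = (44 + 39 + 43 + 37 + 40 + 40)/6 = 40.5000
Deviations from mean: 3.5000, -1.5000, 2.5000, -3.5000, -0.5000, -0.5000
Σ(z_t−z̄)(z_{t+1}−z̄) = (-5.2500) + (-3.7500) + (-8.7500) + (1.7500) + (0.2500) = -15.7500
Denominator Σ(z_t−z̄)² = 33.5000
r_1 = -15.7500 / 33.5000 = -0.470

-0.470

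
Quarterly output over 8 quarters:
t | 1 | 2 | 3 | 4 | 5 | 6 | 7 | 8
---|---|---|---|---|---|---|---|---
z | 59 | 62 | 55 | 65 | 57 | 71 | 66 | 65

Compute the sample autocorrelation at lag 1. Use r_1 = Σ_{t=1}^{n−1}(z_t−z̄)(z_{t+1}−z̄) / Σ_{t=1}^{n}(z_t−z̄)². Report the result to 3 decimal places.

-0.180

Mean z̄ = (59 + 62 + 55 + 65 + 57 + 71 + 66 + 65)/8 = 62.5000
Deviations from mean: -3.5000, -0.5000, -7.5000, 2.5000, -5.5000, 8.5000, 3.5000, 2.5000
Σ(z_t−z̄)(z_{t+1}−z̄) = (1.7500) + (3.7500) + (-18.7500) + (-13.7500) + (-46.7500) + (29.7500) + (8.7500) = -35.2500
Denominator Σ(z_t−z̄)² = 196.0000
r_1 = -35.2500 / 196.0000 = -0.180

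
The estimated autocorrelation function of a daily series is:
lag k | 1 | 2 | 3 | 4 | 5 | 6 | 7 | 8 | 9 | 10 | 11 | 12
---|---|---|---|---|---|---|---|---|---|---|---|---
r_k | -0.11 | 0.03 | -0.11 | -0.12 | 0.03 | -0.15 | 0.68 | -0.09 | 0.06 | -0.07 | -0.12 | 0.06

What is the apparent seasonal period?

7

The largest autocorrelation is r_7 = 0.68; the remaining lags stay at or below 0.06.
The dominant spike at lag 7 indicates a seasonal period of 7.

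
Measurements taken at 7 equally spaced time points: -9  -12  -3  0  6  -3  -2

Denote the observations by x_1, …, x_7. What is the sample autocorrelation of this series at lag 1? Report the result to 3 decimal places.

Mean x̄ = (-9 − 12 − 3 + 0 + 6 − 3 − 2)/7 = -3.2857
Σ(x_t−x̄)(x_{t+1}−x̄) = (49.7959) + (-2.4898) + (0.9388) + (30.5102) + (2.6531) + (0.3673) = 81.7755
Denominator Σ(x_t−x̄)² = 207.4286
r_1 = 81.7755 / 207.4286 = 0.394

0.394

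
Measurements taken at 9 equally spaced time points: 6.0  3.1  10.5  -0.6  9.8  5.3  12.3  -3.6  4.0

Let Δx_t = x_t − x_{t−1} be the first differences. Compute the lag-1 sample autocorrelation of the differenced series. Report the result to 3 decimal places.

First differences Δx: -2.9, 7.4, -11.1, 10.4, -4.5, 7.0, -15.9, 7.6
Mean of differences = -0.2500
Numerator Σ(Δx_t−Δx̄)(Δx_{t+1}−Δx̄) = -531.2175
Denominator Σ(Δx_t−Δx̄)² = 673.8600
r_1(Δx) = -531.2175 / 673.8600 = -0.788

-0.788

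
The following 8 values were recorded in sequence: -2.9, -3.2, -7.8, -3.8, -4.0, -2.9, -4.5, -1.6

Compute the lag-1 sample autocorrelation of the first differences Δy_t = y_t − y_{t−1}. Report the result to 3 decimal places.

First differences Δy: -0.3, -4.6, 4.0, -0.2, 1.1, -1.6, 2.9
Mean of differences = 0.1857
Numerator Σ(Δy_t−Δȳ)(Δy_{t+1}−Δȳ) = -24.2331
Denominator Σ(Δy_t−Δȳ)² = 49.2286
r_1(Δy) = -24.2331 / 49.2286 = -0.492

-0.492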